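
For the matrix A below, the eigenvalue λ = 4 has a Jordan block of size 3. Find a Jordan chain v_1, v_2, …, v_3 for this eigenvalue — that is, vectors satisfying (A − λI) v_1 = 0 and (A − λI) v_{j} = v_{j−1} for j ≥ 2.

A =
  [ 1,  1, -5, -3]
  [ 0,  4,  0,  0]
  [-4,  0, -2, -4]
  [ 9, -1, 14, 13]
A Jordan chain for λ = 4 of length 3:
v_1 = (2, 0, 0, -2)ᵀ
v_2 = (-3, 0, -4, 9)ᵀ
v_3 = (1, 0, 0, 0)ᵀ

Let N = A − (4)·I. We want v_3 with N^3 v_3 = 0 but N^2 v_3 ≠ 0; then v_{j-1} := N · v_j for j = 3, …, 2.

Pick v_3 = (1, 0, 0, 0)ᵀ.
Then v_2 = N · v_3 = (-3, 0, -4, 9)ᵀ.
Then v_1 = N · v_2 = (2, 0, 0, -2)ᵀ.

Sanity check: (A − (4)·I) v_1 = (0, 0, 0, 0)ᵀ = 0. ✓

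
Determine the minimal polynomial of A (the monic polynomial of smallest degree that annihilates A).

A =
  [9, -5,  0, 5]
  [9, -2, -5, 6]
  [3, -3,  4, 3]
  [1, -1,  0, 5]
x^3 - 12*x^2 + 48*x - 64

The characteristic polynomial is χ_A(x) = (x - 4)^4, so the eigenvalues are known. The minimal polynomial is
  m_A(x) = Π_λ (x − λ)^{k_λ}
where k_λ is the size of the *largest* Jordan block for λ (equivalently, the smallest k with (A − λI)^k v = 0 for every generalised eigenvector v of λ).

  λ = 4: largest Jordan block has size 3, contributing (x − 4)^3

So m_A(x) = (x - 4)^3 = x^3 - 12*x^2 + 48*x - 64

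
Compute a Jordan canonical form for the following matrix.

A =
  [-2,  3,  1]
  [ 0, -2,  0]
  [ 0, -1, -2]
J_3(-2)

The characteristic polynomial is
  det(x·I − A) = x^3 + 6*x^2 + 12*x + 8 = (x + 2)^3

Eigenvalues and multiplicities (the geometric multiplicity of λ is n − rank(A − λI), which equals the number of Jordan blocks for λ):
  λ = -2: algebraic multiplicity = 3, geometric multiplicity = 1

Determining the block sizes for each eigenvalue:
  λ = -2: one block (gm = 1), so the single block has size am = 3 → block sizes [3]

Assembling the blocks gives a Jordan form
J =
  [-2,  1,  0]
  [ 0, -2,  1]
  [ 0,  0, -2]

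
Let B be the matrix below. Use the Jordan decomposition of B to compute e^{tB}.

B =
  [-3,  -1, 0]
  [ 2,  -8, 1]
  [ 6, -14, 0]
e^{tB} =
  [2*t*exp(-4*t) - exp(-3*t) + 2*exp(-4*t), -4*t*exp(-4*t) + 3*exp(-3*t) - 3*exp(-4*t), t*exp(-4*t) - exp(-3*t) + exp(-4*t)]
  [2*t*exp(-4*t), -4*t*exp(-4*t) + exp(-4*t), t*exp(-4*t)]
  [4*t*exp(-4*t) + 2*exp(-3*t) - 2*exp(-4*t), -8*t*exp(-4*t) - 6*exp(-3*t) + 6*exp(-4*t), 2*t*exp(-4*t) + 2*exp(-3*t) - exp(-4*t)]

Strategy: write B = P · J · P⁻¹ where J is a Jordan canonical form, so e^{tB} = P · e^{tJ} · P⁻¹, and e^{tJ} can be computed block-by-block.

B has Jordan form
J =
  [-4,  1,  0]
  [ 0, -4,  0]
  [ 0,  0, -3]
(up to reordering of blocks).

Per-block formulas:
  For a 2×2 Jordan block J_2(-4): exp(t · J_2(-4)) = e^(-4t)·(I + t·N), where N is the 2×2 nilpotent shift.
  For a 1×1 block at λ = -3: exp(t · [-3]) = [e^(-3t)].

After assembling e^{tJ} and conjugating by P, we get:

e^{tB} =
  [2*t*exp(-4*t) - exp(-3*t) + 2*exp(-4*t), -4*t*exp(-4*t) + 3*exp(-3*t) - 3*exp(-4*t), t*exp(-4*t) - exp(-3*t) + exp(-4*t)]
  [2*t*exp(-4*t), -4*t*exp(-4*t) + exp(-4*t), t*exp(-4*t)]
  [4*t*exp(-4*t) + 2*exp(-3*t) - 2*exp(-4*t), -8*t*exp(-4*t) - 6*exp(-3*t) + 6*exp(-4*t), 2*t*exp(-4*t) + 2*exp(-3*t) - exp(-4*t)]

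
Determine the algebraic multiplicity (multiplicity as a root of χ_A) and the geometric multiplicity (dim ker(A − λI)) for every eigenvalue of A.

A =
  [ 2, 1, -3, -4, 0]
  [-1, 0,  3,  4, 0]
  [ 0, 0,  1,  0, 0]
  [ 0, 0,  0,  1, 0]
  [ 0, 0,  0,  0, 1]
λ = 1: alg = 5, geom = 4

Step 1 — factor the characteristic polynomial to read off the algebraic multiplicities:
  χ_A(x) = (x - 1)^5

Step 2 — compute geometric multiplicities via the rank-nullity identity g(λ) = n − rank(A − λI):
  rank(A − (1)·I) = 1, so dim ker(A − (1)·I) = n − 1 = 4

Summary:
  λ = 1: algebraic multiplicity = 5, geometric multiplicity = 4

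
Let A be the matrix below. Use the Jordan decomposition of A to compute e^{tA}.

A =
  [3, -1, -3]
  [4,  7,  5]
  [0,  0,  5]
e^{tA} =
  [-2*t*exp(5*t) + exp(5*t), -t*exp(5*t), t^2*exp(5*t)/2 - 3*t*exp(5*t)]
  [4*t*exp(5*t), 2*t*exp(5*t) + exp(5*t), -t^2*exp(5*t) + 5*t*exp(5*t)]
  [0, 0, exp(5*t)]

Strategy: write A = P · J · P⁻¹ where J is a Jordan canonical form, so e^{tA} = P · e^{tJ} · P⁻¹, and e^{tJ} can be computed block-by-block.

A has Jordan form
J =
  [5, 1, 0]
  [0, 5, 1]
  [0, 0, 5]
(up to reordering of blocks).

Per-block formulas:
  For a 3×3 Jordan block J_3(5): exp(t · J_3(5)) = e^(5t)·(I + t·N + (t^2/2)·N^2), where N is the 3×3 nilpotent shift.

After assembling e^{tJ} and conjugating by P, we get:

e^{tA} =
  [-2*t*exp(5*t) + exp(5*t), -t*exp(5*t), t^2*exp(5*t)/2 - 3*t*exp(5*t)]
  [4*t*exp(5*t), 2*t*exp(5*t) + exp(5*t), -t^2*exp(5*t) + 5*t*exp(5*t)]
  [0, 0, exp(5*t)]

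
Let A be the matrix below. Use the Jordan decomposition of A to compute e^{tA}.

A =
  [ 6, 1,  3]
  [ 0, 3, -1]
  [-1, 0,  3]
e^{tA} =
  [t^2*exp(4*t)/2 + 2*t*exp(4*t) + exp(4*t), t^2*exp(4*t)/2 + t*exp(4*t), t^2*exp(4*t) + 3*t*exp(4*t)]
  [t^2*exp(4*t)/2, t^2*exp(4*t)/2 - t*exp(4*t) + exp(4*t), t^2*exp(4*t) - t*exp(4*t)]
  [-t^2*exp(4*t)/2 - t*exp(4*t), -t^2*exp(4*t)/2, -t^2*exp(4*t) - t*exp(4*t) + exp(4*t)]

Strategy: write A = P · J · P⁻¹ where J is a Jordan canonical form, so e^{tA} = P · e^{tJ} · P⁻¹, and e^{tJ} can be computed block-by-block.

A has Jordan form
J =
  [4, 1, 0]
  [0, 4, 1]
  [0, 0, 4]
(up to reordering of blocks).

Per-block formulas:
  For a 3×3 Jordan block J_3(4): exp(t · J_3(4)) = e^(4t)·(I + t·N + (t^2/2)·N^2), where N is the 3×3 nilpotent shift.

After assembling e^{tJ} and conjugating by P, we get:

e^{tA} =
  [t^2*exp(4*t)/2 + 2*t*exp(4*t) + exp(4*t), t^2*exp(4*t)/2 + t*exp(4*t), t^2*exp(4*t) + 3*t*exp(4*t)]
  [t^2*exp(4*t)/2, t^2*exp(4*t)/2 - t*exp(4*t) + exp(4*t), t^2*exp(4*t) - t*exp(4*t)]
  [-t^2*exp(4*t)/2 - t*exp(4*t), -t^2*exp(4*t)/2, -t^2*exp(4*t) - t*exp(4*t) + exp(4*t)]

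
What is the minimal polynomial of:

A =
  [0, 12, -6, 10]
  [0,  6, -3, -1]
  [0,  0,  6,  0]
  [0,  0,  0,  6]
x^3 - 12*x^2 + 36*x

The characteristic polynomial is χ_A(x) = x*(x - 6)^3, so the eigenvalues are known. The minimal polynomial is
  m_A(x) = Π_λ (x − λ)^{k_λ}
where k_λ is the size of the *largest* Jordan block for λ (equivalently, the smallest k with (A − λI)^k v = 0 for every generalised eigenvector v of λ).

  λ = 0: largest Jordan block has size 1, contributing (x − 0)
  λ = 6: largest Jordan block has size 2, contributing (x − 6)^2

So m_A(x) = x*(x - 6)^2 = x^3 - 12*x^2 + 36*x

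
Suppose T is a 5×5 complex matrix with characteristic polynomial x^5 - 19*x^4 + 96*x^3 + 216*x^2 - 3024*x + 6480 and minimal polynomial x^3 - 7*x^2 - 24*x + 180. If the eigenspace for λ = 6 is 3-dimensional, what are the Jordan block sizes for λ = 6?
Block sizes for λ = 6: [2, 1, 1]

Step 1 — from the characteristic polynomial, algebraic multiplicity of λ = 6 is 4. From dim ker(T − (6)·I) = 3, there are exactly 3 Jordan blocks for λ = 6.
Step 2 — from the minimal polynomial, the factor (x − 6)^2 tells us the largest block for λ = 6 has size 2.
Step 3 — with total size 4, 3 blocks, and largest block 2, the block sizes (in nonincreasing order) are [2, 1, 1].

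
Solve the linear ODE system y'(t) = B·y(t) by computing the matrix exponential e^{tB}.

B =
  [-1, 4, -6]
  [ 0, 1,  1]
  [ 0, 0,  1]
e^{tB} =
  [exp(-t), 2*exp(t) - 2*exp(-t), 2*t*exp(t) - 4*exp(t) + 4*exp(-t)]
  [0, exp(t), t*exp(t)]
  [0, 0, exp(t)]

Strategy: write B = P · J · P⁻¹ where J is a Jordan canonical form, so e^{tB} = P · e^{tJ} · P⁻¹, and e^{tJ} can be computed block-by-block.

B has Jordan form
J =
  [-1, 0, 0]
  [ 0, 1, 1]
  [ 0, 0, 1]
(up to reordering of blocks).

Per-block formulas:
  For a 2×2 Jordan block J_2(1): exp(t · J_2(1)) = e^(1t)·(I + t·N), where N is the 2×2 nilpotent shift.
  For a 1×1 block at λ = -1: exp(t · [-1]) = [e^(-1t)].

After assembling e^{tJ} and conjugating by P, we get:

e^{tB} =
  [exp(-t), 2*exp(t) - 2*exp(-t), 2*t*exp(t) - 4*exp(t) + 4*exp(-t)]
  [0, exp(t), t*exp(t)]
  [0, 0, exp(t)]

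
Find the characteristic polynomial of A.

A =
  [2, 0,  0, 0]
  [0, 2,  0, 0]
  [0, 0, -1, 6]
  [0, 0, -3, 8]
x^4 - 11*x^3 + 42*x^2 - 68*x + 40

Expanding det(x·I − A) (e.g. by cofactor expansion or by noting that A is similar to its Jordan form J, which has the same characteristic polynomial as A) gives
  χ_A(x) = x^4 - 11*x^3 + 42*x^2 - 68*x + 40
which factors as (x - 5)*(x - 2)^3. The eigenvalues (with algebraic multiplicities) are λ = 2 with multiplicity 3, λ = 5 with multiplicity 1.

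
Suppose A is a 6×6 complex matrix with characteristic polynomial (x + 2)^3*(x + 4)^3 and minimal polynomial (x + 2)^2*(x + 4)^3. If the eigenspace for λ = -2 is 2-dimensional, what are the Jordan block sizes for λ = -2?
Block sizes for λ = -2: [2, 1]

Step 1 — from the characteristic polynomial, algebraic multiplicity of λ = -2 is 3. From dim ker(A − (-2)·I) = 2, there are exactly 2 Jordan blocks for λ = -2.
Step 2 — from the minimal polynomial, the factor (x + 2)^2 tells us the largest block for λ = -2 has size 2.
Step 3 — with total size 3, 2 blocks, and largest block 2, the block sizes (in nonincreasing order) are [2, 1].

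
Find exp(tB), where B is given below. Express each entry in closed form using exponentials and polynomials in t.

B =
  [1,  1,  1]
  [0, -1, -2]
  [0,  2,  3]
e^{tB} =
  [exp(t), t*exp(t), t*exp(t)]
  [0, -2*t*exp(t) + exp(t), -2*t*exp(t)]
  [0, 2*t*exp(t), 2*t*exp(t) + exp(t)]

Strategy: write B = P · J · P⁻¹ where J is a Jordan canonical form, so e^{tB} = P · e^{tJ} · P⁻¹, and e^{tJ} can be computed block-by-block.

B has Jordan form
J =
  [1, 1, 0]
  [0, 1, 0]
  [0, 0, 1]
(up to reordering of blocks).

Per-block formulas:
  For a 1×1 block at λ = 1: exp(t · [1]) = [e^(1t)].
  For a 2×2 Jordan block J_2(1): exp(t · J_2(1)) = e^(1t)·(I + t·N), where N is the 2×2 nilpotent shift.

After assembling e^{tJ} and conjugating by P, we get:

e^{tB} =
  [exp(t), t*exp(t), t*exp(t)]
  [0, -2*t*exp(t) + exp(t), -2*t*exp(t)]
  [0, 2*t*exp(t), 2*t*exp(t) + exp(t)]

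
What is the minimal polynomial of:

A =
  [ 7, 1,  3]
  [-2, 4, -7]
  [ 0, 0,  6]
x^3 - 17*x^2 + 96*x - 180

The characteristic polynomial is χ_A(x) = (x - 6)^2*(x - 5), so the eigenvalues are known. The minimal polynomial is
  m_A(x) = Π_λ (x − λ)^{k_λ}
where k_λ is the size of the *largest* Jordan block for λ (equivalently, the smallest k with (A − λI)^k v = 0 for every generalised eigenvector v of λ).

  λ = 5: largest Jordan block has size 1, contributing (x − 5)
  λ = 6: largest Jordan block has size 2, contributing (x − 6)^2

So m_A(x) = (x - 6)^2*(x - 5) = x^3 - 17*x^2 + 96*x - 180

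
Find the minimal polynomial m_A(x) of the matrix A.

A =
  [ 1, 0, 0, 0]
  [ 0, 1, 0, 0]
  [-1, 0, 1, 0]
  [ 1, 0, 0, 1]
x^2 - 2*x + 1

The characteristic polynomial is χ_A(x) = (x - 1)^4, so the eigenvalues are known. The minimal polynomial is
  m_A(x) = Π_λ (x − λ)^{k_λ}
where k_λ is the size of the *largest* Jordan block for λ (equivalently, the smallest k with (A − λI)^k v = 0 for every generalised eigenvector v of λ).

  λ = 1: largest Jordan block has size 2, contributing (x − 1)^2

So m_A(x) = (x - 1)^2 = x^2 - 2*x + 1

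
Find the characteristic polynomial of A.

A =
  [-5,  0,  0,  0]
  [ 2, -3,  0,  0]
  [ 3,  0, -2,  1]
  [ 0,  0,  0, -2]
x^4 + 12*x^3 + 51*x^2 + 92*x + 60

Expanding det(x·I − A) (e.g. by cofactor expansion or by noting that A is similar to its Jordan form J, which has the same characteristic polynomial as A) gives
  χ_A(x) = x^4 + 12*x^3 + 51*x^2 + 92*x + 60
which factors as (x + 2)^2*(x + 3)*(x + 5). The eigenvalues (with algebraic multiplicities) are λ = -5 with multiplicity 1, λ = -3 with multiplicity 1, λ = -2 with multiplicity 2.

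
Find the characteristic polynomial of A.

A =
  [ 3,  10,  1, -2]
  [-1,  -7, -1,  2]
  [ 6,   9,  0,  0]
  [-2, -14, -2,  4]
x^4

Expanding det(x·I − A) (e.g. by cofactor expansion or by noting that A is similar to its Jordan form J, which has the same characteristic polynomial as A) gives
  χ_A(x) = x^4
which factors as x^4. The eigenvalues (with algebraic multiplicities) are λ = 0 with multiplicity 4.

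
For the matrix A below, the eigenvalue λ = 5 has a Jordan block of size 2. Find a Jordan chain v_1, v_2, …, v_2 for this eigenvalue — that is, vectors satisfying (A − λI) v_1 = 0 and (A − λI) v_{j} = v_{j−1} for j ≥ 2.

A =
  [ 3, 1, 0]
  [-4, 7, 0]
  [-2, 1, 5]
A Jordan chain for λ = 5 of length 2:
v_1 = (-2, -4, -2)ᵀ
v_2 = (1, 0, 0)ᵀ

Let N = A − (5)·I. We want v_2 with N^2 v_2 = 0 but N^1 v_2 ≠ 0; then v_{j-1} := N · v_j for j = 2, …, 2.

Pick v_2 = (1, 0, 0)ᵀ.
Then v_1 = N · v_2 = (-2, -4, -2)ᵀ.

Sanity check: (A − (5)·I) v_1 = (0, 0, 0)ᵀ = 0. ✓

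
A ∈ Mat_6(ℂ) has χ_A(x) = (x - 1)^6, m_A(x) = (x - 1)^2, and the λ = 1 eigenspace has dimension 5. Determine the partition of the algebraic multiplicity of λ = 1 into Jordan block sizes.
Block sizes for λ = 1: [2, 1, 1, 1, 1]

Step 1 — from the characteristic polynomial, algebraic multiplicity of λ = 1 is 6. From dim ker(A − (1)·I) = 5, there are exactly 5 Jordan blocks for λ = 1.
Step 2 — from the minimal polynomial, the factor (x − 1)^2 tells us the largest block for λ = 1 has size 2.
Step 3 — with total size 6, 5 blocks, and largest block 2, the block sizes (in nonincreasing order) are [2, 1, 1, 1, 1].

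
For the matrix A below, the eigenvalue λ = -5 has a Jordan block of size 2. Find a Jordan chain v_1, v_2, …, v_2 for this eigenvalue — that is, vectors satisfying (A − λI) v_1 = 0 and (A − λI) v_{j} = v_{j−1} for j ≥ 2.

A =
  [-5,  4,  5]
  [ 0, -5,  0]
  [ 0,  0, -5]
A Jordan chain for λ = -5 of length 2:
v_1 = (4, 0, 0)ᵀ
v_2 = (0, 1, 0)ᵀ

Let N = A − (-5)·I. We want v_2 with N^2 v_2 = 0 but N^1 v_2 ≠ 0; then v_{j-1} := N · v_j for j = 2, …, 2.

Pick v_2 = (0, 1, 0)ᵀ.
Then v_1 = N · v_2 = (4, 0, 0)ᵀ.

Sanity check: (A − (-5)·I) v_1 = (0, 0, 0)ᵀ = 0. ✓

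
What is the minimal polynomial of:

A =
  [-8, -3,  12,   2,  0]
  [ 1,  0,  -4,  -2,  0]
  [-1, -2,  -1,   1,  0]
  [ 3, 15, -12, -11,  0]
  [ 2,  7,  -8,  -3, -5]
x^2 + 10*x + 25

The characteristic polynomial is χ_A(x) = (x + 5)^5, so the eigenvalues are known. The minimal polynomial is
  m_A(x) = Π_λ (x − λ)^{k_λ}
where k_λ is the size of the *largest* Jordan block for λ (equivalently, the smallest k with (A − λI)^k v = 0 for every generalised eigenvector v of λ).

  λ = -5: largest Jordan block has size 2, contributing (x + 5)^2

So m_A(x) = (x + 5)^2 = x^2 + 10*x + 25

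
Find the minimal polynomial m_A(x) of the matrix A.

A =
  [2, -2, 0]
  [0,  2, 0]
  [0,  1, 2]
x^2 - 4*x + 4

The characteristic polynomial is χ_A(x) = (x - 2)^3, so the eigenvalues are known. The minimal polynomial is
  m_A(x) = Π_λ (x − λ)^{k_λ}
where k_λ is the size of the *largest* Jordan block for λ (equivalently, the smallest k with (A − λI)^k v = 0 for every generalised eigenvector v of λ).

  λ = 2: largest Jordan block has size 2, contributing (x − 2)^2

So m_A(x) = (x - 2)^2 = x^2 - 4*x + 4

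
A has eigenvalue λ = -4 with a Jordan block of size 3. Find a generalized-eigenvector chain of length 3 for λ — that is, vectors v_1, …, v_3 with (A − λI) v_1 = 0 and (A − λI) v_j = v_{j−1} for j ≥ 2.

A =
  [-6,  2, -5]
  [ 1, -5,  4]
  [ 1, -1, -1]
A Jordan chain for λ = -4 of length 3:
v_1 = (1, 1, 0)ᵀ
v_2 = (-2, 1, 1)ᵀ
v_3 = (1, 0, 0)ᵀ

Let N = A − (-4)·I. We want v_3 with N^3 v_3 = 0 but N^2 v_3 ≠ 0; then v_{j-1} := N · v_j for j = 3, …, 2.

Pick v_3 = (1, 0, 0)ᵀ.
Then v_2 = N · v_3 = (-2, 1, 1)ᵀ.
Then v_1 = N · v_2 = (1, 1, 0)ᵀ.

Sanity check: (A − (-4)·I) v_1 = (0, 0, 0)ᵀ = 0. ✓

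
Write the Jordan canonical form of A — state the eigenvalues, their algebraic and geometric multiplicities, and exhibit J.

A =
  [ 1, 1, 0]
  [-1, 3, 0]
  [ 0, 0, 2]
J_2(2) ⊕ J_1(2)

The characteristic polynomial is
  det(x·I − A) = x^3 - 6*x^2 + 12*x - 8 = (x - 2)^3

Eigenvalues and multiplicities (the geometric multiplicity of λ is n − rank(A − λI), which equals the number of Jordan blocks for λ):
  λ = 2: algebraic multiplicity = 3, geometric multiplicity = 2

Determining the block sizes for each eigenvalue:
  λ = 2: 2 blocks summing to 3 forces exactly one block of size 2 and the rest size 1 → block sizes [2, 1]

Assembling the blocks gives a Jordan form
J =
  [2, 1, 0]
  [0, 2, 0]
  [0, 0, 2]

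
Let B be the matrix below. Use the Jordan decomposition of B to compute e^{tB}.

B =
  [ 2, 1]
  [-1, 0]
e^{tB} =
  [t*exp(t) + exp(t), t*exp(t)]
  [-t*exp(t), -t*exp(t) + exp(t)]

Strategy: write B = P · J · P⁻¹ where J is a Jordan canonical form, so e^{tB} = P · e^{tJ} · P⁻¹, and e^{tJ} can be computed block-by-block.

B has Jordan form
J =
  [1, 1]
  [0, 1]
(up to reordering of blocks).

Per-block formulas:
  For a 2×2 Jordan block J_2(1): exp(t · J_2(1)) = e^(1t)·(I + t·N), where N is the 2×2 nilpotent shift.

After assembling e^{tJ} and conjugating by P, we get:

e^{tB} =
  [t*exp(t) + exp(t), t*exp(t)]
  [-t*exp(t), -t*exp(t) + exp(t)]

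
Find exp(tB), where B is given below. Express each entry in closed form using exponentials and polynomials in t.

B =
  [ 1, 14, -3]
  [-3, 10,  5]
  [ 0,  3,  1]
e^{tB} =
  [-33*t^2*exp(4*t)/2 - 3*t*exp(4*t) + exp(4*t), 33*t^2*exp(4*t)/2 + 14*t*exp(4*t), 44*t^2*exp(4*t) - 3*t*exp(4*t)]
  [-9*t^2*exp(4*t)/2 - 3*t*exp(4*t), 9*t^2*exp(4*t)/2 + 6*t*exp(4*t) + exp(4*t), 12*t^2*exp(4*t) + 5*t*exp(4*t)]
  [-9*t^2*exp(4*t)/2, 9*t^2*exp(4*t)/2 + 3*t*exp(4*t), 12*t^2*exp(4*t) - 3*t*exp(4*t) + exp(4*t)]

Strategy: write B = P · J · P⁻¹ where J is a Jordan canonical form, so e^{tB} = P · e^{tJ} · P⁻¹, and e^{tJ} can be computed block-by-block.

B has Jordan form
J =
  [4, 1, 0]
  [0, 4, 1]
  [0, 0, 4]
(up to reordering of blocks).

Per-block formulas:
  For a 3×3 Jordan block J_3(4): exp(t · J_3(4)) = e^(4t)·(I + t·N + (t^2/2)·N^2), where N is the 3×3 nilpotent shift.

After assembling e^{tJ} and conjugating by P, we get:

e^{tB} =
  [-33*t^2*exp(4*t)/2 - 3*t*exp(4*t) + exp(4*t), 33*t^2*exp(4*t)/2 + 14*t*exp(4*t), 44*t^2*exp(4*t) - 3*t*exp(4*t)]
  [-9*t^2*exp(4*t)/2 - 3*t*exp(4*t), 9*t^2*exp(4*t)/2 + 6*t*exp(4*t) + exp(4*t), 12*t^2*exp(4*t) + 5*t*exp(4*t)]
  [-9*t^2*exp(4*t)/2, 9*t^2*exp(4*t)/2 + 3*t*exp(4*t), 12*t^2*exp(4*t) - 3*t*exp(4*t) + exp(4*t)]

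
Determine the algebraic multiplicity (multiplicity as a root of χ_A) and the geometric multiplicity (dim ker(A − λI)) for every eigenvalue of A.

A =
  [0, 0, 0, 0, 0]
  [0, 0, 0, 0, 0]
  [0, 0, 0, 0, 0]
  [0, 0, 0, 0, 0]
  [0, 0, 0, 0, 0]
λ = 0: alg = 5, geom = 5

Step 1 — factor the characteristic polynomial to read off the algebraic multiplicities:
  χ_A(x) = x^5

Step 2 — compute geometric multiplicities via the rank-nullity identity g(λ) = n − rank(A − λI):
  rank(A − (0)·I) = 0, so dim ker(A − (0)·I) = n − 0 = 5

Summary:
  λ = 0: algebraic multiplicity = 5, geometric multiplicity = 5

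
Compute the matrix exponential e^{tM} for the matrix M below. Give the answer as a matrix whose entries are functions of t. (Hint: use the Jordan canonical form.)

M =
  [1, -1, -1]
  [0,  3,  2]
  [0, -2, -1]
e^{tM} =
  [exp(t), -t*exp(t), -t*exp(t)]
  [0, 2*t*exp(t) + exp(t), 2*t*exp(t)]
  [0, -2*t*exp(t), -2*t*exp(t) + exp(t)]

Strategy: write M = P · J · P⁻¹ where J is a Jordan canonical form, so e^{tM} = P · e^{tJ} · P⁻¹, and e^{tJ} can be computed block-by-block.

M has Jordan form
J =
  [1, 1, 0]
  [0, 1, 0]
  [0, 0, 1]
(up to reordering of blocks).

Per-block formulas:
  For a 1×1 block at λ = 1: exp(t · [1]) = [e^(1t)].
  For a 2×2 Jordan block J_2(1): exp(t · J_2(1)) = e^(1t)·(I + t·N), where N is the 2×2 nilpotent shift.

After assembling e^{tJ} and conjugating by P, we get:

e^{tM} =
  [exp(t), -t*exp(t), -t*exp(t)]
  [0, 2*t*exp(t) + exp(t), 2*t*exp(t)]
  [0, -2*t*exp(t), -2*t*exp(t) + exp(t)]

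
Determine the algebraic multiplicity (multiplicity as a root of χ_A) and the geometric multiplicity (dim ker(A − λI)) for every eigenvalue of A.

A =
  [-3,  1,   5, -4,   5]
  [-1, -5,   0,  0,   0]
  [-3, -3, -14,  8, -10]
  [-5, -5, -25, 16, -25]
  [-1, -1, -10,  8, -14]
λ = -4: alg = 5, geom = 3

Step 1 — factor the characteristic polynomial to read off the algebraic multiplicities:
  χ_A(x) = (x + 4)^5

Step 2 — compute geometric multiplicities via the rank-nullity identity g(λ) = n − rank(A − λI):
  rank(A − (-4)·I) = 2, so dim ker(A − (-4)·I) = n − 2 = 3

Summary:
  λ = -4: algebraic multiplicity = 5, geometric multiplicity = 3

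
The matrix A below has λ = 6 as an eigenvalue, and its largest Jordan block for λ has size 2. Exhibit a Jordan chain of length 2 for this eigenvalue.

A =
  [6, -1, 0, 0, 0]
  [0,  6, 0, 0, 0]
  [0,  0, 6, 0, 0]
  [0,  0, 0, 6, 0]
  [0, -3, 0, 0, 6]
A Jordan chain for λ = 6 of length 2:
v_1 = (-1, 0, 0, 0, -3)ᵀ
v_2 = (0, 1, 0, 0, 0)ᵀ

Let N = A − (6)·I. We want v_2 with N^2 v_2 = 0 but N^1 v_2 ≠ 0; then v_{j-1} := N · v_j for j = 2, …, 2.

Pick v_2 = (0, 1, 0, 0, 0)ᵀ.
Then v_1 = N · v_2 = (-1, 0, 0, 0, -3)ᵀ.

Sanity check: (A − (6)·I) v_1 = (0, 0, 0, 0, 0)ᵀ = 0. ✓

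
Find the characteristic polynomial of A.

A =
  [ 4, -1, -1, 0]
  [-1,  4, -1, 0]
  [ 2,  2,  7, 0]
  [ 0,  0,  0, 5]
x^4 - 20*x^3 + 150*x^2 - 500*x + 625

Expanding det(x·I − A) (e.g. by cofactor expansion or by noting that A is similar to its Jordan form J, which has the same characteristic polynomial as A) gives
  χ_A(x) = x^4 - 20*x^3 + 150*x^2 - 500*x + 625
which factors as (x - 5)^4. The eigenvalues (with algebraic multiplicities) are λ = 5 with multiplicity 4.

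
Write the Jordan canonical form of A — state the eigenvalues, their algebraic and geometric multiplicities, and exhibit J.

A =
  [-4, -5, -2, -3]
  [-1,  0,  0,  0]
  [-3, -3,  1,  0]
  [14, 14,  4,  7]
J_3(1) ⊕ J_1(1)

The characteristic polynomial is
  det(x·I − A) = x^4 - 4*x^3 + 6*x^2 - 4*x + 1 = (x - 1)^4

Eigenvalues and multiplicities (the geometric multiplicity of λ is n − rank(A − λI), which equals the number of Jordan blocks for λ):
  λ = 1: algebraic multiplicity = 4, geometric multiplicity = 2

Determining the block sizes for each eigenvalue:
  λ = 1: with am = 4 and gm = 2, the partition is not yet determined (e.g. several partitions of 4 into 2 parts exist). Let N = A − (1)·I. Computing rank(N^1) = 2, rank(N^2) = 1, rank(N^3) = 0; the number of blocks of size ≥ j is rank(N^{j−1}) − rank(N^j), giving [2, 1, 1]. So we have 1 block(s) of size 3, 1 block(s) of size 1 → block sizes [3, 1]

Assembling the blocks gives a Jordan form
J =
  [1, 1, 0, 0]
  [0, 1, 1, 0]
  [0, 0, 1, 0]
  [0, 0, 0, 1]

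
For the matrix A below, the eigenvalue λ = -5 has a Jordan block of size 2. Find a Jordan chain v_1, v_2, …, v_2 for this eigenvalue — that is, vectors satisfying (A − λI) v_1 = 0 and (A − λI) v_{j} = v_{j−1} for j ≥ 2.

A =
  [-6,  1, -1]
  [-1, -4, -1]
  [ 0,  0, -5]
A Jordan chain for λ = -5 of length 2:
v_1 = (-1, -1, 0)ᵀ
v_2 = (1, 0, 0)ᵀ

Let N = A − (-5)·I. We want v_2 with N^2 v_2 = 0 but N^1 v_2 ≠ 0; then v_{j-1} := N · v_j for j = 2, …, 2.

Pick v_2 = (1, 0, 0)ᵀ.
Then v_1 = N · v_2 = (-1, -1, 0)ᵀ.

Sanity check: (A − (-5)·I) v_1 = (0, 0, 0)ᵀ = 0. ✓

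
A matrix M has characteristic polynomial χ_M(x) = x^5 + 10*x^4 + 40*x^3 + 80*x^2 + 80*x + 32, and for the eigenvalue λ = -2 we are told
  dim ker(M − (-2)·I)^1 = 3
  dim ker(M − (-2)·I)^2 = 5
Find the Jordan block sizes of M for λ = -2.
Block sizes for λ = -2: [2, 2, 1]

From the dimensions of kernels of powers, the number of Jordan blocks of size at least j is d_j − d_{j−1} where d_j = dim ker(N^j) (with d_0 = 0). Computing the differences gives [3, 2].
The number of blocks of size exactly k is (#blocks of size ≥ k) − (#blocks of size ≥ k + 1), so the partition is: 1 block(s) of size 1, 2 block(s) of size 2.
In nonincreasing order the block sizes are [2, 2, 1].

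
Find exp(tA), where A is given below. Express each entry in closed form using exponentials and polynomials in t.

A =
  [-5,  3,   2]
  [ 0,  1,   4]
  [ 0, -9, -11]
e^{tA} =
  [exp(-5*t), 3*t*exp(-5*t), 2*t*exp(-5*t)]
  [0, 6*t*exp(-5*t) + exp(-5*t), 4*t*exp(-5*t)]
  [0, -9*t*exp(-5*t), -6*t*exp(-5*t) + exp(-5*t)]

Strategy: write A = P · J · P⁻¹ where J is a Jordan canonical form, so e^{tA} = P · e^{tJ} · P⁻¹, and e^{tJ} can be computed block-by-block.

A has Jordan form
J =
  [-5,  1,  0]
  [ 0, -5,  0]
  [ 0,  0, -5]
(up to reordering of blocks).

Per-block formulas:
  For a 2×2 Jordan block J_2(-5): exp(t · J_2(-5)) = e^(-5t)·(I + t·N), where N is the 2×2 nilpotent shift.
  For a 1×1 block at λ = -5: exp(t · [-5]) = [e^(-5t)].

After assembling e^{tJ} and conjugating by P, we get:

e^{tA} =
  [exp(-5*t), 3*t*exp(-5*t), 2*t*exp(-5*t)]
  [0, 6*t*exp(-5*t) + exp(-5*t), 4*t*exp(-5*t)]
  [0, -9*t*exp(-5*t), -6*t*exp(-5*t) + exp(-5*t)]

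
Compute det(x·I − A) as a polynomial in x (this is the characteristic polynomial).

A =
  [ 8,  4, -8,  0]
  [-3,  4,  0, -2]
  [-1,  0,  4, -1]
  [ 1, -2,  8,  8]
x^4 - 24*x^3 + 216*x^2 - 864*x + 1296

Expanding det(x·I − A) (e.g. by cofactor expansion or by noting that A is similar to its Jordan form J, which has the same characteristic polynomial as A) gives
  χ_A(x) = x^4 - 24*x^3 + 216*x^2 - 864*x + 1296
which factors as (x - 6)^4. The eigenvalues (with algebraic multiplicities) are λ = 6 with multiplicity 4.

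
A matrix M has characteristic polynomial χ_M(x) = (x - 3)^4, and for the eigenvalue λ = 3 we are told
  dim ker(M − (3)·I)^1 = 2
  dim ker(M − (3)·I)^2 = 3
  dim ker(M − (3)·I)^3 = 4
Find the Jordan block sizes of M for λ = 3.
Block sizes for λ = 3: [3, 1]

From the dimensions of kernels of powers, the number of Jordan blocks of size at least j is d_j − d_{j−1} where d_j = dim ker(N^j) (with d_0 = 0). Computing the differences gives [2, 1, 1].
The number of blocks of size exactly k is (#blocks of size ≥ k) − (#blocks of size ≥ k + 1), so the partition is: 1 block(s) of size 1, 1 block(s) of size 3.
In nonincreasing order the block sizes are [3, 1].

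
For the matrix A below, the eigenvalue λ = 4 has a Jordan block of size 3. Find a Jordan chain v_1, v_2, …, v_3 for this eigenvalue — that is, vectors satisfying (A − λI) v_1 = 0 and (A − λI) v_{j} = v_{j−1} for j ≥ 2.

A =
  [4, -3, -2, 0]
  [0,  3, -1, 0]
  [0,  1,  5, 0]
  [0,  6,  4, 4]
A Jordan chain for λ = 4 of length 3:
v_1 = (1, 0, 0, -2)ᵀ
v_2 = (-3, -1, 1, 6)ᵀ
v_3 = (0, 1, 0, 0)ᵀ

Let N = A − (4)·I. We want v_3 with N^3 v_3 = 0 but N^2 v_3 ≠ 0; then v_{j-1} := N · v_j for j = 3, …, 2.

Pick v_3 = (0, 1, 0, 0)ᵀ.
Then v_2 = N · v_3 = (-3, -1, 1, 6)ᵀ.
Then v_1 = N · v_2 = (1, 0, 0, -2)ᵀ.

Sanity check: (A − (4)·I) v_1 = (0, 0, 0, 0)ᵀ = 0. ✓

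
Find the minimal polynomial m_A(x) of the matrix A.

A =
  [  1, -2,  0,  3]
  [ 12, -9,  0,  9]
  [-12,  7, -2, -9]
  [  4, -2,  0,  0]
x^2 + 5*x + 6

The characteristic polynomial is χ_A(x) = (x + 2)^2*(x + 3)^2, so the eigenvalues are known. The minimal polynomial is
  m_A(x) = Π_λ (x − λ)^{k_λ}
where k_λ is the size of the *largest* Jordan block for λ (equivalently, the smallest k with (A − λI)^k v = 0 for every generalised eigenvector v of λ).

  λ = -3: largest Jordan block has size 1, contributing (x + 3)
  λ = -2: largest Jordan block has size 1, contributing (x + 2)

So m_A(x) = (x + 2)*(x + 3) = x^2 + 5*x + 6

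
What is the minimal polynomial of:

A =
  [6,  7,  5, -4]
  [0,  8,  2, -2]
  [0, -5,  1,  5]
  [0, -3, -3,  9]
x^3 - 18*x^2 + 108*x - 216

The characteristic polynomial is χ_A(x) = (x - 6)^4, so the eigenvalues are known. The minimal polynomial is
  m_A(x) = Π_λ (x − λ)^{k_λ}
where k_λ is the size of the *largest* Jordan block for λ (equivalently, the smallest k with (A − λI)^k v = 0 for every generalised eigenvector v of λ).

  λ = 6: largest Jordan block has size 3, contributing (x − 6)^3

So m_A(x) = (x - 6)^3 = x^3 - 18*x^2 + 108*x - 216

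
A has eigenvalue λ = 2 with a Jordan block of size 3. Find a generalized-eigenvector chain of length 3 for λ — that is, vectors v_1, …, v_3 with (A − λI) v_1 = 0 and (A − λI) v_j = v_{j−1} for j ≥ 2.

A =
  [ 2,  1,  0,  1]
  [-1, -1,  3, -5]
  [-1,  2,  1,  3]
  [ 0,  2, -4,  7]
A Jordan chain for λ = 2 of length 3:
v_1 = (-1, 4, -3, -4)ᵀ
v_2 = (1, -3, 2, 2)ᵀ
v_3 = (0, 1, 0, 0)ᵀ

Let N = A − (2)·I. We want v_3 with N^3 v_3 = 0 but N^2 v_3 ≠ 0; then v_{j-1} := N · v_j for j = 3, …, 2.

Pick v_3 = (0, 1, 0, 0)ᵀ.
Then v_2 = N · v_3 = (1, -3, 2, 2)ᵀ.
Then v_1 = N · v_2 = (-1, 4, -3, -4)ᵀ.

Sanity check: (A − (2)·I) v_1 = (0, 0, 0, 0)ᵀ = 0. ✓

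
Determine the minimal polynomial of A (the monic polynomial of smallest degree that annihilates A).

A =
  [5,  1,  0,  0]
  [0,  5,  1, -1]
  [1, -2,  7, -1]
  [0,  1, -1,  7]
x^3 - 18*x^2 + 108*x - 216

The characteristic polynomial is χ_A(x) = (x - 6)^4, so the eigenvalues are known. The minimal polynomial is
  m_A(x) = Π_λ (x − λ)^{k_λ}
where k_λ is the size of the *largest* Jordan block for λ (equivalently, the smallest k with (A − λI)^k v = 0 for every generalised eigenvector v of λ).

  λ = 6: largest Jordan block has size 3, contributing (x − 6)^3

So m_A(x) = (x - 6)^3 = x^3 - 18*x^2 + 108*x - 216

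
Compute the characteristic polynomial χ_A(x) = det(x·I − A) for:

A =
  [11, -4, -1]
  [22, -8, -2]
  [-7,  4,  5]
x^3 - 8*x^2 + 16*x

Expanding det(x·I − A) (e.g. by cofactor expansion or by noting that A is similar to its Jordan form J, which has the same characteristic polynomial as A) gives
  χ_A(x) = x^3 - 8*x^2 + 16*x
which factors as x*(x - 4)^2. The eigenvalues (with algebraic multiplicities) are λ = 0 with multiplicity 1, λ = 4 with multiplicity 2.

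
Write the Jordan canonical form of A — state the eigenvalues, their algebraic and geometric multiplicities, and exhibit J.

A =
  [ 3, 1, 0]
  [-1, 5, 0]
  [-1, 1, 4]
J_2(4) ⊕ J_1(4)

The characteristic polynomial is
  det(x·I − A) = x^3 - 12*x^2 + 48*x - 64 = (x - 4)^3

Eigenvalues and multiplicities (the geometric multiplicity of λ is n − rank(A − λI), which equals the number of Jordan blocks for λ):
  λ = 4: algebraic multiplicity = 3, geometric multiplicity = 2

Determining the block sizes for each eigenvalue:
  λ = 4: 2 blocks summing to 3 forces exactly one block of size 2 and the rest size 1 → block sizes [2, 1]

Assembling the blocks gives a Jordan form
J =
  [4, 1, 0]
  [0, 4, 0]
  [0, 0, 4]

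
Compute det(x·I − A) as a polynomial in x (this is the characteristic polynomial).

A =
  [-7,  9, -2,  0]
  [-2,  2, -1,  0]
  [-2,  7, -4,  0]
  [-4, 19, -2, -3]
x^4 + 12*x^3 + 54*x^2 + 108*x + 81

Expanding det(x·I − A) (e.g. by cofactor expansion or by noting that A is similar to its Jordan form J, which has the same characteristic polynomial as A) gives
  χ_A(x) = x^4 + 12*x^3 + 54*x^2 + 108*x + 81
which factors as (x + 3)^4. The eigenvalues (with algebraic multiplicities) are λ = -3 with multiplicity 4.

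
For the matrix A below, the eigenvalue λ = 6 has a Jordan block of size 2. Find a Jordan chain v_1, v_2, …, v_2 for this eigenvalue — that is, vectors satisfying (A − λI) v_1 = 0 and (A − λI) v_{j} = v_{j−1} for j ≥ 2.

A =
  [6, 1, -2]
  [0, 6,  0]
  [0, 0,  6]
A Jordan chain for λ = 6 of length 2:
v_1 = (1, 0, 0)ᵀ
v_2 = (0, 1, 0)ᵀ

Let N = A − (6)·I. We want v_2 with N^2 v_2 = 0 but N^1 v_2 ≠ 0; then v_{j-1} := N · v_j for j = 2, …, 2.

Pick v_2 = (0, 1, 0)ᵀ.
Then v_1 = N · v_2 = (1, 0, 0)ᵀ.

Sanity check: (A − (6)·I) v_1 = (0, 0, 0)ᵀ = 0. ✓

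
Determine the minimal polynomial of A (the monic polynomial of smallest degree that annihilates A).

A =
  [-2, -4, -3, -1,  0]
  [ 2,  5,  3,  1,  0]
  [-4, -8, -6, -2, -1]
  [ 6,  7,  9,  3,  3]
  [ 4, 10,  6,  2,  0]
x^3

The characteristic polynomial is χ_A(x) = x^5, so the eigenvalues are known. The minimal polynomial is
  m_A(x) = Π_λ (x − λ)^{k_λ}
where k_λ is the size of the *largest* Jordan block for λ (equivalently, the smallest k with (A − λI)^k v = 0 for every generalised eigenvector v of λ).

  λ = 0: largest Jordan block has size 3, contributing (x − 0)^3

So m_A(x) = x^3 = x^3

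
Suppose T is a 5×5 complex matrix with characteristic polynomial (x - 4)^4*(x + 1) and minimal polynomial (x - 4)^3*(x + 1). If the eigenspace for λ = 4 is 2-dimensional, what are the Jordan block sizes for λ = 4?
Block sizes for λ = 4: [3, 1]

Step 1 — from the characteristic polynomial, algebraic multiplicity of λ = 4 is 4. From dim ker(T − (4)·I) = 2, there are exactly 2 Jordan blocks for λ = 4.
Step 2 — from the minimal polynomial, the factor (x − 4)^3 tells us the largest block for λ = 4 has size 3.
Step 3 — with total size 4, 2 blocks, and largest block 3, the block sizes (in nonincreasing order) are [3, 1].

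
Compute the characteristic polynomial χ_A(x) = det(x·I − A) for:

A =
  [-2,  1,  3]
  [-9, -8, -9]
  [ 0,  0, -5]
x^3 + 15*x^2 + 75*x + 125

Expanding det(x·I − A) (e.g. by cofactor expansion or by noting that A is similar to its Jordan form J, which has the same characteristic polynomial as A) gives
  χ_A(x) = x^3 + 15*x^2 + 75*x + 125
which factors as (x + 5)^3. The eigenvalues (with algebraic multiplicities) are λ = -5 with multiplicity 3.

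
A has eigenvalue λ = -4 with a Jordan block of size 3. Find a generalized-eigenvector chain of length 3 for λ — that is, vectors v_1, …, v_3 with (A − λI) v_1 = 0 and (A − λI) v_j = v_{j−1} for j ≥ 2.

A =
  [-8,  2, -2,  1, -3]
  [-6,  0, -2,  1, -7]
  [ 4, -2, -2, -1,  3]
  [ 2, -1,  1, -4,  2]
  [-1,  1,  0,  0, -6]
A Jordan chain for λ = -4 of length 3:
v_1 = (1, 1, -1, 0, 0)ᵀ
v_2 = (-4, -6, 4, 2, -1)ᵀ
v_3 = (1, 0, 0, 0, 0)ᵀ

Let N = A − (-4)·I. We want v_3 with N^3 v_3 = 0 but N^2 v_3 ≠ 0; then v_{j-1} := N · v_j for j = 3, …, 2.

Pick v_3 = (1, 0, 0, 0, 0)ᵀ.
Then v_2 = N · v_3 = (-4, -6, 4, 2, -1)ᵀ.
Then v_1 = N · v_2 = (1, 1, -1, 0, 0)ᵀ.

Sanity check: (A − (-4)·I) v_1 = (0, 0, 0, 0, 0)ᵀ = 0. ✓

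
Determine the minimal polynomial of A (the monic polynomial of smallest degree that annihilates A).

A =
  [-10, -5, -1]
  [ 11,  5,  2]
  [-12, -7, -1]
x^3 + 6*x^2 + 12*x + 8

The characteristic polynomial is χ_A(x) = (x + 2)^3, so the eigenvalues are known. The minimal polynomial is
  m_A(x) = Π_λ (x − λ)^{k_λ}
where k_λ is the size of the *largest* Jordan block for λ (equivalently, the smallest k with (A − λI)^k v = 0 for every generalised eigenvector v of λ).

  λ = -2: largest Jordan block has size 3, contributing (x + 2)^3

So m_A(x) = (x + 2)^3 = x^3 + 6*x^2 + 12*x + 8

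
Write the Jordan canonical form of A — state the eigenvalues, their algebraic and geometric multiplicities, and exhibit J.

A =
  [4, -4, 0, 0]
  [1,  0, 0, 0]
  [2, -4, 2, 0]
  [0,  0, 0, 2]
J_2(2) ⊕ J_1(2) ⊕ J_1(2)

The characteristic polynomial is
  det(x·I − A) = x^4 - 8*x^3 + 24*x^2 - 32*x + 16 = (x - 2)^4

Eigenvalues and multiplicities (the geometric multiplicity of λ is n − rank(A − λI), which equals the number of Jordan blocks for λ):
  λ = 2: algebraic multiplicity = 4, geometric multiplicity = 3

Determining the block sizes for each eigenvalue:
  λ = 2: 3 blocks summing to 4 forces exactly one block of size 2 and the rest size 1 → block sizes [2, 1, 1]

Assembling the blocks gives a Jordan form
J =
  [2, 1, 0, 0]
  [0, 2, 0, 0]
  [0, 0, 2, 0]
  [0, 0, 0, 2]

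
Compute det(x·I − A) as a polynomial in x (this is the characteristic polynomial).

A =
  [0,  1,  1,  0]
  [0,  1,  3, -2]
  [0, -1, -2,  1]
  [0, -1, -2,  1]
x^4

Expanding det(x·I − A) (e.g. by cofactor expansion or by noting that A is similar to its Jordan form J, which has the same characteristic polynomial as A) gives
  χ_A(x) = x^4
which factors as x^4. The eigenvalues (with algebraic multiplicities) are λ = 0 with multiplicity 4.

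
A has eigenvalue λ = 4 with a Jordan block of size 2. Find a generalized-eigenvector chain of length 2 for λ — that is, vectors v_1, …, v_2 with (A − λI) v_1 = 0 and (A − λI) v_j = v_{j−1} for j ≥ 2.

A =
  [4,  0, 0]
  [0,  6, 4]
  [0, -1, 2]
A Jordan chain for λ = 4 of length 2:
v_1 = (0, 2, -1)ᵀ
v_2 = (0, 1, 0)ᵀ

Let N = A − (4)·I. We want v_2 with N^2 v_2 = 0 but N^1 v_2 ≠ 0; then v_{j-1} := N · v_j for j = 2, …, 2.

Pick v_2 = (0, 1, 0)ᵀ.
Then v_1 = N · v_2 = (0, 2, -1)ᵀ.

Sanity check: (A − (4)·I) v_1 = (0, 0, 0)ᵀ = 0. ✓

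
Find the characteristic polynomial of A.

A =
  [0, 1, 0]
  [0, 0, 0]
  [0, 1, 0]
x^3

Expanding det(x·I − A) (e.g. by cofactor expansion or by noting that A is similar to its Jordan form J, which has the same characteristic polynomial as A) gives
  χ_A(x) = x^3
which factors as x^3. The eigenvalues (with algebraic multiplicities) are λ = 0 with multiplicity 3.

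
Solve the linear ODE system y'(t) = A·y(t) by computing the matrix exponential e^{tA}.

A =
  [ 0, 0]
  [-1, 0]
e^{tA} =
  [1, 0]
  [-t, 1]

Strategy: write A = P · J · P⁻¹ where J is a Jordan canonical form, so e^{tA} = P · e^{tJ} · P⁻¹, and e^{tJ} can be computed block-by-block.

A has Jordan form
J =
  [0, 1]
  [0, 0]
(up to reordering of blocks).

Per-block formulas:
  For a 2×2 Jordan block J_2(0): exp(t · J_2(0)) = e^(0t)·(I + t·N), where N is the 2×2 nilpotent shift.

After assembling e^{tJ} and conjugating by P, we get:

e^{tA} =
  [1, 0]
  [-t, 1]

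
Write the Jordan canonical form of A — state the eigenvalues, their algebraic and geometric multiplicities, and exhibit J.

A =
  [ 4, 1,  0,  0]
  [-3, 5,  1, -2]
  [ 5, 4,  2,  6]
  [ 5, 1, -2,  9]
J_3(5) ⊕ J_1(5)

The characteristic polynomial is
  det(x·I − A) = x^4 - 20*x^3 + 150*x^2 - 500*x + 625 = (x - 5)^4

Eigenvalues and multiplicities (the geometric multiplicity of λ is n − rank(A − λI), which equals the number of Jordan blocks for λ):
  λ = 5: algebraic multiplicity = 4, geometric multiplicity = 2

Determining the block sizes for each eigenvalue:
  λ = 5: with am = 4 and gm = 2, the partition is not yet determined (e.g. several partitions of 4 into 2 parts exist). Let N = A − (5)·I. Computing rank(N^1) = 2, rank(N^2) = 1, rank(N^3) = 0; the number of blocks of size ≥ j is rank(N^{j−1}) − rank(N^j), giving [2, 1, 1]. So we have 1 block(s) of size 3, 1 block(s) of size 1 → block sizes [3, 1]

Assembling the blocks gives a Jordan form
J =
  [5, 1, 0, 0]
  [0, 5, 1, 0]
  [0, 0, 5, 0]
  [0, 0, 0, 5]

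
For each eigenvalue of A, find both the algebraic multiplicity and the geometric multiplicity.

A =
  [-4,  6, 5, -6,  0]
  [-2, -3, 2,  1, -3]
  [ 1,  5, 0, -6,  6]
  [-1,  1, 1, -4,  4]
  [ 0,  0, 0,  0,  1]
λ = -4: alg = 3, geom = 1; λ = 1: alg = 2, geom = 1

Step 1 — factor the characteristic polynomial to read off the algebraic multiplicities:
  χ_A(x) = (x - 1)^2*(x + 4)^3

Step 2 — compute geometric multiplicities via the rank-nullity identity g(λ) = n − rank(A − λI):
  rank(A − (-4)·I) = 4, so dim ker(A − (-4)·I) = n − 4 = 1
  rank(A − (1)·I) = 4, so dim ker(A − (1)·I) = n − 4 = 1

Summary:
  λ = -4: algebraic multiplicity = 3, geometric multiplicity = 1
  λ = 1: algebraic multiplicity = 2, geometric multiplicity = 1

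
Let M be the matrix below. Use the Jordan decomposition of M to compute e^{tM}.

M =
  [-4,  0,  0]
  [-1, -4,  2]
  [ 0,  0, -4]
e^{tM} =
  [exp(-4*t), 0, 0]
  [-t*exp(-4*t), exp(-4*t), 2*t*exp(-4*t)]
  [0, 0, exp(-4*t)]

Strategy: write M = P · J · P⁻¹ where J is a Jordan canonical form, so e^{tM} = P · e^{tJ} · P⁻¹, and e^{tJ} can be computed block-by-block.

M has Jordan form
J =
  [-4,  1,  0]
  [ 0, -4,  0]
  [ 0,  0, -4]
(up to reordering of blocks).

Per-block formulas:
  For a 1×1 block at λ = -4: exp(t · [-4]) = [e^(-4t)].
  For a 2×2 Jordan block J_2(-4): exp(t · J_2(-4)) = e^(-4t)·(I + t·N), where N is the 2×2 nilpotent shift.

After assembling e^{tJ} and conjugating by P, we get:

e^{tM} =
  [exp(-4*t), 0, 0]
  [-t*exp(-4*t), exp(-4*t), 2*t*exp(-4*t)]
  [0, 0, exp(-4*t)]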